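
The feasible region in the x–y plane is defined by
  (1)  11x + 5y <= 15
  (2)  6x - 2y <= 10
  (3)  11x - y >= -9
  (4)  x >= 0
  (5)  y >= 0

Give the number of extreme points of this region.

3

The feasible vertices (each the meet of two boundaries and inside every other half-plane) are:
  (0, 3)
  (15/11, 0)
  (0, 0)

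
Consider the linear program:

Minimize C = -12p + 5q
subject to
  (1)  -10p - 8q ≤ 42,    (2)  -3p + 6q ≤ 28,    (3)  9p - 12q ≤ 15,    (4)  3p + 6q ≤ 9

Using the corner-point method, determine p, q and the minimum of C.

Extreme points and C = -12p + 5q:
  (-17/3, 11/6) → C = 463/6
  (-2, -11/4) → C = 41/4
  (-19/6, 37/12) → C = 641/12
  (11/5, 2/5) → C = -122/5

At the optimal vertex, 9p - 12q = 15 and 3p + 6q = 9.
Solving simultaneously gives p = 11/5, q = 2/5.

p = 11/5, q = 2/5, minimum C = -122/5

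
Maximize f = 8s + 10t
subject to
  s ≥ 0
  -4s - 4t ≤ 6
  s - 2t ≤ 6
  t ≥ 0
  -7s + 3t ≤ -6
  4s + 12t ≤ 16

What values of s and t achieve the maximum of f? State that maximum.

s = 4, t = 0, maximum f = 32

At the optimal vertex, t = 0 and 4s + 12t = 16.
Solving simultaneously gives s = 4, t = 0.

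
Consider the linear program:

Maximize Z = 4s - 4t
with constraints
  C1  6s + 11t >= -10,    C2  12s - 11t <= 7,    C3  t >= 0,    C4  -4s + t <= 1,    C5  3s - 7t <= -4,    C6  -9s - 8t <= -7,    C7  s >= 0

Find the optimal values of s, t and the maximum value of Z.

s = 31/17, t = 23/17, maximum Z = 32/17

Vertices and Z = 4s - 4t:
  (31/17, 23/17) → Z = 32/17
  (0, 1) → Z = -4
  (17/87, 19/29) → Z = -160/87
  (0, 7/8) → Z = -7/2
The feasible region is unbounded (it extends along (1, 4), (11, 12)), but Z strictly decreases along every unbounded feasible direction, so there is no improving ray and the maximum is attained at a vertex.

The binding constraints are 12s - 11t = 7 and 3s - 7t = -4.
Solving simultaneously gives s = 31/17, t = 23/17.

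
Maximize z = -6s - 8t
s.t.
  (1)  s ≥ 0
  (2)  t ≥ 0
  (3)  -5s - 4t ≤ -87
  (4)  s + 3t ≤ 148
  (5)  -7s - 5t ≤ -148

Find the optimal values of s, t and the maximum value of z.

Vertices and z = -6s - 8t:
  (0, 148/3) → z = -1184/3
  (0, 148/5) → z = -1184/5
  (148, 0) → z = -888
  (148/7, 0) → z = -888/7

s = 148/7, t = 0, maximum z = -888/7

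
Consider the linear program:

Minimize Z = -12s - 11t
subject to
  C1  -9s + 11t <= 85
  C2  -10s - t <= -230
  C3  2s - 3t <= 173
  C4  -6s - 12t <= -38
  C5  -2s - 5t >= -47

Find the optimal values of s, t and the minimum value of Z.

Feasible corners and Z = -12s - 11t:
  (1361/57, -500/57) → Z = -10832/57
  (1103/48, 5/24) → Z = -6673/24
  (365/7, -481/21) → Z = -7849/21
  (503/8, -63/4) → Z = -2325/4

At the optimal vertex, 2s - 3t = 173 and -2s - 5t = -47.
Solving simultaneously gives s = 503/8, t = -63/4.

s = 503/8, t = -63/4, minimum Z = -2325/4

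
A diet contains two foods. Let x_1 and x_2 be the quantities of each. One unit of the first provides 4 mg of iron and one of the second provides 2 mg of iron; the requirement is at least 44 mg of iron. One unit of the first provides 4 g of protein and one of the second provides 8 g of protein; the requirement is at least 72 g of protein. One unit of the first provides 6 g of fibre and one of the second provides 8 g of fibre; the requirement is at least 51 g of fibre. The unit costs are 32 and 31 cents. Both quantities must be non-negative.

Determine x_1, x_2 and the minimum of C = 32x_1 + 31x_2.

x_1 = 26/3, x_2 = 14/3, minimum C = 422

The feasible region is unbounded (it extends along (0, 1), (1, 0)), but C strictly increases along every unbounded feasible direction, so there is no improving ray and the minimum is attained at a vertex.

The binding constraints are 4x_1 + 2x_2 = 44 and 4x_1 + 8x_2 = 72.
Solving simultaneously gives x_1 = 26/3, x_2 = 14/3.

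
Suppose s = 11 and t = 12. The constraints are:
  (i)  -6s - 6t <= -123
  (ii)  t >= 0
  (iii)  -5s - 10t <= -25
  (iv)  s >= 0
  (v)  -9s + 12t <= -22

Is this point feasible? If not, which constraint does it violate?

Constraint (v): -9s + 12t = 45, which is not ≤ -22. All other constraints are satisfied.

not feasible — violates (v)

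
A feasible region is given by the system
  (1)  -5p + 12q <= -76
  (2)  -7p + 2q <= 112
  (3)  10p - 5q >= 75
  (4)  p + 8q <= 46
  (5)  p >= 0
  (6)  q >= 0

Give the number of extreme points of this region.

3

Pairwise boundary intersections that survive every other constraint:
  (290/13, 77/26)
  (76/5, 0)
  (46, 0)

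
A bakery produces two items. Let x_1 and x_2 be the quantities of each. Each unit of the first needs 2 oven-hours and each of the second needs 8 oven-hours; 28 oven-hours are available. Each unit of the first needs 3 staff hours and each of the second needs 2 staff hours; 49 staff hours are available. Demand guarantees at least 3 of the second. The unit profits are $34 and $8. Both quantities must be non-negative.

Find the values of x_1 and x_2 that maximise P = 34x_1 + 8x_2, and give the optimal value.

x_1 = 2, x_2 = 3, maximum P = 92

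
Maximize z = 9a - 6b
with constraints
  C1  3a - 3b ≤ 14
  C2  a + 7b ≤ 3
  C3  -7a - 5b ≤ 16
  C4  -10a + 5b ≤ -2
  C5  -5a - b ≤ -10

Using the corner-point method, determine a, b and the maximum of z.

Feasible corners and z = 9a - 6b:
  (107/24, -5/24) → z = 331/8
  (22/9, -20/9) → z = 106/3
  (67/34, 5/34) → z = 573/34

a = 107/24, b = -5/24, maximum z = 331/8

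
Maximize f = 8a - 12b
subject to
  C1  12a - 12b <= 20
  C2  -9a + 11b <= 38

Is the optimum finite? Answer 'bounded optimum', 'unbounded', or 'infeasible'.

From the feasible point (169/6, 53/2), moving in the direction (-11, -9) keeps every constraint satisfied while f increases without bound.

unbounded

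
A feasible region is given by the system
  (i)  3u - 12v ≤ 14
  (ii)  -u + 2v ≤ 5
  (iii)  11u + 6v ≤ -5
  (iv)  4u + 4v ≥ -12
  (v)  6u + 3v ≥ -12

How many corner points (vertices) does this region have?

Of the 10 pairwise boundary intersections, those satisfying every inequality are:
  (4/25, -169/150)
  (-34/27, -40/27)
  (-10/7, 25/14)
  (-13/5, 6/5)

4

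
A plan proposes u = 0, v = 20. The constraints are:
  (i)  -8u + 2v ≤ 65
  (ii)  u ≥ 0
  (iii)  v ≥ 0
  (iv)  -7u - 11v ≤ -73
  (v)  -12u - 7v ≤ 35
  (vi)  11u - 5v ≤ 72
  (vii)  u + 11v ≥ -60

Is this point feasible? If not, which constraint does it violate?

(i): 40 ≤ 65 ✓
(ii): 0 ≥ 0 ✓
(iii): 20 ≥ 0 ✓
(iv): -220 ≤ -73 ✓
(v): -140 ≤ 35 ✓
(vi): -100 ≤ 72 ✓
(vii): 220 ≥ -60 ✓

feasible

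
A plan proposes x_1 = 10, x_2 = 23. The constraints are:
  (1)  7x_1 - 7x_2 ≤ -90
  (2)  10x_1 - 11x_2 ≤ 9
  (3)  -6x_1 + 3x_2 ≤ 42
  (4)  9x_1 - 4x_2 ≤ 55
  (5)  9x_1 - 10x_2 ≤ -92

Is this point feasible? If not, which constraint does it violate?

(1): -91 ≤ -90 ✓
(2): -153 ≤ 9 ✓
(3): 9 ≤ 42 ✓
(4): -2 ≤ 55 ✓
(5): -140 ≤ -92 ✓

feasible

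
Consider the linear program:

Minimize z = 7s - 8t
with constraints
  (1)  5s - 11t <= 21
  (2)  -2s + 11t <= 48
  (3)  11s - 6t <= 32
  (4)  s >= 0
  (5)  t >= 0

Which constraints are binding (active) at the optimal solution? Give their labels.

(2) and (4)

Corner points and z = 7s - 8t:
  (640/109, 592/109) → z = -256/109
  (0, 48/11) → z = -384/11
  (32/11, 0) → z = 224/11
  (0, 0) → z = 0

The minimum is at (0, 48/11). Substituting into each constraint, equality holds for (2) and (4); the remaining constraints have slack.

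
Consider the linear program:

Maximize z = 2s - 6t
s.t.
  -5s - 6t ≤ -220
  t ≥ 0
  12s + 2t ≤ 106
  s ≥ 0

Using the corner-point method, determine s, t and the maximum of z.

s = 98/31, t = 1055/31, maximum z = -6134/31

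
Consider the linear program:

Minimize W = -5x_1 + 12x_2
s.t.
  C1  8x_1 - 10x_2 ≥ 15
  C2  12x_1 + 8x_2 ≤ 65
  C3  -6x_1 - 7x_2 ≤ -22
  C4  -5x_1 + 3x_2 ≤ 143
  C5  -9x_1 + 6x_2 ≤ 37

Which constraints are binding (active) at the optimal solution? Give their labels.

C2 and C3

Feasible corners and W = -5x_1 + 12x_2:
  (385/92, 85/46) → W = 5/4
  (325/116, 43/58) → W = -593/116
  (31/4, -7/2) → W = -323/4

The minimum is at (31/4, -7/2). Substituting into each constraint, equality holds for C2 and C3; the remaining constraints have slack.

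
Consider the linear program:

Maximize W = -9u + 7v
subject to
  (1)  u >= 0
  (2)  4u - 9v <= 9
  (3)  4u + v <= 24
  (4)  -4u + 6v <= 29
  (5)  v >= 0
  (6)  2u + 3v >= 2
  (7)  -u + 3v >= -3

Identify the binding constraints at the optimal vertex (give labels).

Feasible corners and W = -9u + 7v:
  (0, 29/6) → W = 203/6
  (0, 2/3) → W = 14/3
  (45/8, 3/2) → W = -321/8
  (9/4, 0) → W = -81/4
  (115/28, 53/7) → W = 449/28
  (1, 0) → W = -9

The maximum is at (0, 29/6). Substituting into each constraint, equality holds for (1) and (4); the remaining constraints have slack.

(1) and (4)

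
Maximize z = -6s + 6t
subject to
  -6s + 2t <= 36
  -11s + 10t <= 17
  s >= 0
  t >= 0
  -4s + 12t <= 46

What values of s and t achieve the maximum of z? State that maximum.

Feasible corners and z = -6s + 6t:
  (0, 17/10) → z = 51/5
  (64/23, 219/46) → z = 273/23
  (0, 0) → z = 0
The feasible region is unbounded (it extends along (3, 1), (1, 0)), but z strictly decreases along every unbounded feasible direction, so there is no improving ray and the maximum is attained at a vertex.

At the optimal vertex, -11s + 10t = 17 and -4s + 12t = 46.
Solving simultaneously gives s = 64/23, t = 219/46.

s = 64/23, t = 219/46, maximum z = 273/23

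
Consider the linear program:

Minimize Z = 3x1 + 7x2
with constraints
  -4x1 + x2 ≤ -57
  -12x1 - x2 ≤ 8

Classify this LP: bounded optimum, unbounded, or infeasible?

unbounded

From the feasible point (49/16, -179/4), moving in the direction (1, -12) keeps every constraint satisfied while Z decreases without bound.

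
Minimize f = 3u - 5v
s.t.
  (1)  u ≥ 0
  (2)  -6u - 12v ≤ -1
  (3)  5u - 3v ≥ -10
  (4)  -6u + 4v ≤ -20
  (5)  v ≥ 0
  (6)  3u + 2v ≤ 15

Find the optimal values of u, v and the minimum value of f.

u = 25/6, v = 5/4, minimum f = 25/4

Corner points and f = 3u - 5v:
  (10/3, 0) → f = 10
  (25/6, 5/4) → f = 25/4
  (5, 0) → f = 15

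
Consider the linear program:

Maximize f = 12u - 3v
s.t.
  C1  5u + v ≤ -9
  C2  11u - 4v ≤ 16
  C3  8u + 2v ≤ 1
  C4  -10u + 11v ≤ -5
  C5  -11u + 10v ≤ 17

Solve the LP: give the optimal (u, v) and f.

u = -20/31, v = -179/31, maximum f = 297/31

The feasible region is unbounded (it extends along (-10, -11), (-4, -11)), but f strictly decreases along every unbounded feasible direction, so there is no improving ray and the maximum is attained at a vertex.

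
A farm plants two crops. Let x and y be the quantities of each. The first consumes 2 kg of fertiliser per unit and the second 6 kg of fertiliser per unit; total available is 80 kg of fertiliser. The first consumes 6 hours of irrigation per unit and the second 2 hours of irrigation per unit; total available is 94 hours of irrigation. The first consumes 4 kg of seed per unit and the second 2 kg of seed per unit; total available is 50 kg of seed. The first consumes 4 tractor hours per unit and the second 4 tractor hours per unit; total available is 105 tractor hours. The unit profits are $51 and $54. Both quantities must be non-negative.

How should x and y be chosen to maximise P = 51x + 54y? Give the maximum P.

x = 7, y = 11, maximum P = 951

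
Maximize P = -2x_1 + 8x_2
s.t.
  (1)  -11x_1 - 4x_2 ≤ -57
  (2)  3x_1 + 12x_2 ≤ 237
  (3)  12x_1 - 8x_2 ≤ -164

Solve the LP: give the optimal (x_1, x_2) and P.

x_1 = -11/5, x_2 = 203/10, maximum P = 834/5

Corner points and P = -2x_1 + 8x_2:
  (-11/5, 203/10) → P = 834/5
  (-25/17, 311/17) → P = 2538/17
  (-3/7, 139/7) → P = 1118/7

The optimum lies where -11x_1 - 4x_2 = -57 and 3x_1 + 12x_2 = 237.
Solving simultaneously gives x_1 = -11/5, x_2 = 203/10.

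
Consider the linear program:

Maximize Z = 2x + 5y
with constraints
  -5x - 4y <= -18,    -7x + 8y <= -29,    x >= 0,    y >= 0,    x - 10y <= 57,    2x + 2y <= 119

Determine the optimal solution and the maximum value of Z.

Corner points and Z = 2x + 5y:
  (29/7, 0) → Z = 58/7
  (101/3, 155/6) → Z = 393/2
  (57, 0) → Z = 114
  (652/11, 5/22) → Z = 2633/22

x = 101/3, y = 155/6, maximum Z = 393/2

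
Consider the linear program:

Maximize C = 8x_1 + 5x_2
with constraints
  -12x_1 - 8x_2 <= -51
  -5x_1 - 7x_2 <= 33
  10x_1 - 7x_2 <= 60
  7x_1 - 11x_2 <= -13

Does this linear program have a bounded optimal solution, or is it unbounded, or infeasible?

From the feasible point (457/188, 513/188), moving in the direction (7, 10) keeps every constraint satisfied while C increases without bound.

unbounded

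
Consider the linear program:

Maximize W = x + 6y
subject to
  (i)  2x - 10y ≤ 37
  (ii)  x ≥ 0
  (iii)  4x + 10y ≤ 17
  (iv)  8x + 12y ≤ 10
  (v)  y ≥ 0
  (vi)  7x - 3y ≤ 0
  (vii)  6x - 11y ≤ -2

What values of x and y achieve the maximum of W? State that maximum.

Feasible corners and W = x + 6y:
  (0, 5/6) → W = 5
  (0, 2/11) → W = 12/11
  (5/18, 35/54) → W = 25/6
  (6/59, 14/59) → W = 90/59

x = 0, y = 5/6, maximum W = 5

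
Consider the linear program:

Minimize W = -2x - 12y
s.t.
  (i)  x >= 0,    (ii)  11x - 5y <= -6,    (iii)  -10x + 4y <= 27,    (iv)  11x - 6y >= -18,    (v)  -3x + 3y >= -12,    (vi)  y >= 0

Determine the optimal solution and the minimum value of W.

Vertices and W = -2x - 12y:
  (0, 6/5) → W = -72/5
  (0, 3) → W = -36
  (54/11, 12) → W = -1692/11

The binding constraints are 11x - 5y = -6 and 11x - 6y = -18.
Solving simultaneously gives x = 54/11, y = 12.

x = 54/11, y = 12, minimum W = -1692/11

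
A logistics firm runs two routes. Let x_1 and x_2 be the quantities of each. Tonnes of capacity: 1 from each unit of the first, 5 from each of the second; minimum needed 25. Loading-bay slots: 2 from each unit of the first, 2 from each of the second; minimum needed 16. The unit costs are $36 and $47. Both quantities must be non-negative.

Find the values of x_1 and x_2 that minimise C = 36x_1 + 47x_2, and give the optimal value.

Corner points and C = 36x_1 + 47x_2:
  (0, 8) → C = 376
  (25, 0) → C = 900
  (15/4, 17/4) → C = 1339/4
The feasible region is unbounded (it extends along (0, 1), (1, 0)), but C strictly increases along every unbounded feasible direction, so there is no improving ray and the minimum is attained at a vertex.

The binding constraints are x_1 + 5x_2 = 25 and 2x_1 + 2x_2 = 16.
Solving simultaneously gives x_1 = 15/4, x_2 = 17/4.

x_1 = 15/4, x_2 = 17/4, minimum C = 1339/4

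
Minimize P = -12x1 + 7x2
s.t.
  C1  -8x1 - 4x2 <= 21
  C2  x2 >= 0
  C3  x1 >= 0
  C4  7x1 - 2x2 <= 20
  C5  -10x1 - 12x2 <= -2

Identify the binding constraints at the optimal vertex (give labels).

Vertices and P = -12x1 + 7x2:
  (20/7, 0) → P = -240/7
  (1/5, 0) → P = -12/5
  (0, 1/6) → P = 7/6
The feasible region is unbounded (it extends along (0, 1), (2, 7)), but P strictly increases along every unbounded feasible direction, so there is no improving ray and the minimum is attained at a vertex.

The minimum is at (20/7, 0). Substituting into each constraint, equality holds for C2 and C4; the remaining constraints have slack.

C2 and C4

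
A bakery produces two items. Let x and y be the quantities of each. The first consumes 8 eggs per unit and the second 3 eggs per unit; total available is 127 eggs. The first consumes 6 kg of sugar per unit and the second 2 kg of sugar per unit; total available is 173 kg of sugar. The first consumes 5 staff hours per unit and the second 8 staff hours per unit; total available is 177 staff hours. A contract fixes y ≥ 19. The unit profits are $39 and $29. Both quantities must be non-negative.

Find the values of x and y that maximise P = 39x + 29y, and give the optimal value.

x = 5, y = 19, maximum P = 746

The binding constraints are 5x + 8y = 177 and y = 19.
Solving simultaneously gives x = 5, y = 19.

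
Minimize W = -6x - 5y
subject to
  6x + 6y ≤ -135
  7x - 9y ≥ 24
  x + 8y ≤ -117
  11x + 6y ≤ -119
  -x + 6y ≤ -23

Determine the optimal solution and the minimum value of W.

x = 16/5, y = -257/10, minimum W = 1093/10

Corner points and W = -6x - 5y:
  (-9, -27/2) → W = 243/2
  (16/5, -257/10) → W = 1093/10
  (-861/65, -843/65) → W = 9381/65
The feasible region is unbounded (it extends along (6, -11), (-9, -7)), but W strictly increases along every unbounded feasible direction, so there is no improving ray and the minimum is attained at a vertex.

The optimum lies where 6x + 6y = -135 and 11x + 6y = -119.
Solving simultaneously gives x = 16/5, y = -257/10.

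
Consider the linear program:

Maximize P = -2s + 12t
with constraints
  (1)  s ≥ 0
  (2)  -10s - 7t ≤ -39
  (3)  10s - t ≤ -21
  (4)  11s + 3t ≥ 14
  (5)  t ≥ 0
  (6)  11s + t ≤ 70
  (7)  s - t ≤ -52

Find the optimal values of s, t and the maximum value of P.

s = 0, t = 70, maximum P = 840

Feasible corners and P = -2s + 12t:
  (0, 70) → P = 840
  (0, 52) → P = 624
  (3/2, 107/2) → P = 639

The binding constraints are s = 0 and 11s + t = 70.
Solving simultaneously gives s = 0, t = 70.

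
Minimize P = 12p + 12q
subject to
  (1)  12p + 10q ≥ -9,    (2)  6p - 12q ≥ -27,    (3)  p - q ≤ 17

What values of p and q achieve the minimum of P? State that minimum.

p = 161/22, q = -213/22, minimum P = -312/11

The optimum lies where 12p + 10q = -9 and p - q = 17.
Solving simultaneously gives p = 161/22, q = -213/22.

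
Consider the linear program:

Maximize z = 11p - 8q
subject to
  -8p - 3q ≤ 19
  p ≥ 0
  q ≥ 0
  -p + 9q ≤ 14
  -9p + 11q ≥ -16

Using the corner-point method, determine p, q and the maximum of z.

p = 149/35, q = 71/35, maximum z = 153/5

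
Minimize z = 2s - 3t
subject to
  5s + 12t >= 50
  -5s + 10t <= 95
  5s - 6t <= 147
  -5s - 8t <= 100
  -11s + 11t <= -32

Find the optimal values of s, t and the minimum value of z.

Corner points and z = 2s - 3t:
  (344/15, -97/18) → z = 1861/30
  (934/187, 390/187) → z = 698/187
  (102, 121/2) → z = 45/2
  (273/11, 241/11) → z = -177/11

s = 273/11, t = 241/11, minimum z = -177/11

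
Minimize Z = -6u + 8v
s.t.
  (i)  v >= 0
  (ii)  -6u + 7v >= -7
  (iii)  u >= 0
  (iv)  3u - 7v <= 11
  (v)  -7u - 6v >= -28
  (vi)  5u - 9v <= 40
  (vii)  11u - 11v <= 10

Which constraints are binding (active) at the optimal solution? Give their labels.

(i) and (vii)

Feasible corners and Z = -6u + 8v:
  (0, 0) → Z = 0
  (10/11, 0) → Z = -60/11
  (0, 14/3) → Z = 112/3
  (368/143, 238/143) → Z = -304/143

The minimum is at (10/11, 0). Substituting into each constraint, equality holds for (i) and (vii); the remaining constraints have slack.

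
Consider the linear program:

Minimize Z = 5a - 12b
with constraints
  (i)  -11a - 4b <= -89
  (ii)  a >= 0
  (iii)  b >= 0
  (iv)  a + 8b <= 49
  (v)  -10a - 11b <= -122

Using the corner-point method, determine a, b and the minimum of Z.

Extreme points and Z = 5a - 12b:
  (49, 0) → Z = 245
  (61/5, 0) → Z = 61
  (19/3, 16/3) → Z = -97/3

a = 19/3, b = 16/3, minimum Z = -97/3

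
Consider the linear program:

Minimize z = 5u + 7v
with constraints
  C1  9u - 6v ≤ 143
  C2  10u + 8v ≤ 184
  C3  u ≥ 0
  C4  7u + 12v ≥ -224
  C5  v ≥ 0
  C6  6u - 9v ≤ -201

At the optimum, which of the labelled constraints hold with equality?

Feasible corners and z = 5u + 7v:
  (0, 23) → z = 161
  (8/23, 519/23) → z = 3673/23
  (0, 67/3) → z = 469/3

The minimum is at (0, 67/3). Substituting into each constraint, equality holds for C3 and C6; the remaining constraints have slack.

C3 and C6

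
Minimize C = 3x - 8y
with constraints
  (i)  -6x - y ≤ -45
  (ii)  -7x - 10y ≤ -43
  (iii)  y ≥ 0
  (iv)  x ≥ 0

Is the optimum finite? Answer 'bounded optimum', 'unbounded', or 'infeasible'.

unbounded

From the feasible point (15/2, 0), moving in the direction (0, 1) keeps every constraint satisfied while C decreases without bound.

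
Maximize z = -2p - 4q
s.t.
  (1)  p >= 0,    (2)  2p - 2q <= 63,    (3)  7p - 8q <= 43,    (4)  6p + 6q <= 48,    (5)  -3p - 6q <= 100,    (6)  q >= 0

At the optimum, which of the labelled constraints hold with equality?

(1) and (6)

Feasible corners and z = -2p - 4q:
  (0, 8) → z = -32
  (0, 0) → z = 0
  (107/15, 13/15) → z = -266/15
  (43/7, 0) → z = -86/7

The maximum is at (0, 0). Substituting into each constraint, equality holds for (1) and (6); the remaining constraints have slack.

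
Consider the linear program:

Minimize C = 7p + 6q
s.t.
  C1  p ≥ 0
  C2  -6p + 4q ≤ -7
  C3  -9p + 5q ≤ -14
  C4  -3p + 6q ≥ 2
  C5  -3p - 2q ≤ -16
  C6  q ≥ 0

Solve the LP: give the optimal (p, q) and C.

p = 23/6, q = 9/4, minimum C = 121/3

The feasible region is unbounded (it extends along (2, 3), (2, 1)), but C strictly increases along every unbounded feasible direction, so there is no improving ray and the minimum is attained at a vertex.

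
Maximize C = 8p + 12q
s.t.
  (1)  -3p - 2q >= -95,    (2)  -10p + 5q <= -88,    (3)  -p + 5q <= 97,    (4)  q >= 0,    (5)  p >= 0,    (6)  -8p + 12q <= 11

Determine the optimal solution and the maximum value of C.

Vertices and C = 8p + 12q:
  (95/3, 0) → C = 760/3
  (43/2, 61/4) → C = 355
  (44/5, 0) → C = 352/5
  (1111/80, 407/40) → C = 1166/5

The optimum lies where -3p - 2q = -95 and -8p + 12q = 11.
Solving simultaneously gives p = 43/2, q = 61/4.

p = 43/2, q = 61/4, maximum C = 355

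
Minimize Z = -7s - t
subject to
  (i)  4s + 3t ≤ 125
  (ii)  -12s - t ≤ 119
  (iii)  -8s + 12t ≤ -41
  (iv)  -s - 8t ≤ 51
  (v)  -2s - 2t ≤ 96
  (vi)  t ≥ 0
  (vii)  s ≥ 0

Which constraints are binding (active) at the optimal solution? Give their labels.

(i) and (vi)

Vertices and Z = -7s - t:
  (541/24, 209/18) → Z = -12197/72
  (125/4, 0) → Z = -875/4
  (41/8, 0) → Z = -287/8

The minimum is at (125/4, 0). Substituting into each constraint, equality holds for (i) and (vi); the remaining constraints have slack.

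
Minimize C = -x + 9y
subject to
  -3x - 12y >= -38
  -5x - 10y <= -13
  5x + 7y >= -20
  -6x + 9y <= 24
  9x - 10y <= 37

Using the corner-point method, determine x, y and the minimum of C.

x = 25/7, y = -17/35, minimum C = -278/35

At the optimal vertex, -5x - 10y = -13 and 9x - 10y = 37.
Solving simultaneously gives x = 25/7, y = -17/35.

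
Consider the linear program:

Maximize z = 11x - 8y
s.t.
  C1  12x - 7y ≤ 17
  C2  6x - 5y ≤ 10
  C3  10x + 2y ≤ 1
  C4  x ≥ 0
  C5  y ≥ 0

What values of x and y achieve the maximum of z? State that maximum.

x = 1/10, y = 0, maximum z = 11/10

Corner points and z = 11x - 8y:
  (0, 1/2) → z = -4
  (1/10, 0) → z = 11/10
  (0, 0) → z = 0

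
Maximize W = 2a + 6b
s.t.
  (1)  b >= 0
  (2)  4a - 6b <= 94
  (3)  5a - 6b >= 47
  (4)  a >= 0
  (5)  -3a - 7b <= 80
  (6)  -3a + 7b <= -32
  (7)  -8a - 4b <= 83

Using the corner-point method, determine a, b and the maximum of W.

Feasible corners and W = 2a + 6b:
  (47/2, 0) → W = 47
  (32/3, 0) → W = 64/3
  (233/5, 77/5) → W = 928/5

The binding constraints are 4a - 6b = 94 and -3a + 7b = -32.
Solving simultaneously gives a = 233/5, b = 77/5.

a = 233/5, b = 77/5, maximum W = 928/5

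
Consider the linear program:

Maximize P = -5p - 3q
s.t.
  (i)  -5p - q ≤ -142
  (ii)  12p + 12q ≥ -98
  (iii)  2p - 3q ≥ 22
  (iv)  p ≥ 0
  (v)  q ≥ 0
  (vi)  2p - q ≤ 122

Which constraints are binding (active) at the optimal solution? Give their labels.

Corner points and P = -5p - 3q:
  (448/17, 174/17) → P = -2762/17
  (142/5, 0) → P = -142
  (86, 50) → P = -580
  (61, 0) → P = -305

The maximum is at (142/5, 0). Substituting into each constraint, equality holds for (i) and (v); the remaining constraints have slack.

(i) and (v)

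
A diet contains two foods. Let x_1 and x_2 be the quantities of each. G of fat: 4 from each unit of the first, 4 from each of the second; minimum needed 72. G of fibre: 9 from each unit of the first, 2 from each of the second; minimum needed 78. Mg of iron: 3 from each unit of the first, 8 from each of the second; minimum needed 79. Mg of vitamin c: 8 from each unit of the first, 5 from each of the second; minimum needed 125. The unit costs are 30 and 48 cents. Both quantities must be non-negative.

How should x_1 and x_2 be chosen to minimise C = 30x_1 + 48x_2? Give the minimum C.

Extreme points and C = 30x_1 + 48x_2:
  (0, 39) → C = 1872
  (79/3, 0) → C = 790
  (13, 5) → C = 630
  (35/3, 19/3) → C = 654
  (140/29, 501/29) → C = 28248/29
The feasible region is unbounded (it extends along (0, 1), (1, 0)), but C strictly increases along every unbounded feasible direction, so there is no improving ray and the minimum is attained at a vertex.

At the optimal vertex, 4x_1 + 4x_2 = 72 and 3x_1 + 8x_2 = 79.
Solving simultaneously gives x_1 = 13, x_2 = 5.

x_1 = 13, x_2 = 5, minimum C = 630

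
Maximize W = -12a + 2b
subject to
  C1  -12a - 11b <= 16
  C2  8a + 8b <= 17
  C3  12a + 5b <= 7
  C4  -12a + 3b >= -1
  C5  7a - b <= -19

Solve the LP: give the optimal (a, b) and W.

a = -315/8, b = 83/2, maximum W = 1111/2

Corner points and W = -12a + 2b:
  (-315/8, 83/2) → W = 1111/2
  (-225/89, 116/89) → W = 2932/89
  (-135/64, 271/64) → W = 1081/32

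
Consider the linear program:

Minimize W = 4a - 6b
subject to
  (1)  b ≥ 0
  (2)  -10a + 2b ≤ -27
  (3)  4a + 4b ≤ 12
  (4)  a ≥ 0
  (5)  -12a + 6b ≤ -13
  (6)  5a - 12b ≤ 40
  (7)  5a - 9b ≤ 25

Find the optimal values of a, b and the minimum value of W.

The binding constraints are -10a + 2b = -27 and 4a + 4b = 12.
Solving simultaneously gives a = 11/4, b = 1/4.

a = 11/4, b = 1/4, minimum W = 19/2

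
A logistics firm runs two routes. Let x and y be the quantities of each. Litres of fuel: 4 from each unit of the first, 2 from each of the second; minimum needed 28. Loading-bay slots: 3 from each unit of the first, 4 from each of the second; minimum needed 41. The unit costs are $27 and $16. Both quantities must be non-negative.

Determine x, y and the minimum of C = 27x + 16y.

The feasible region is unbounded (it extends along (0, 1), (1, 0)), but C strictly increases along every unbounded feasible direction, so there is no improving ray and the minimum is attained at a vertex.

The optimum lies where 4x + 2y = 28 and 3x + 4y = 41.
Solving simultaneously gives x = 3, y = 8.

x = 3, y = 8, minimum C = 209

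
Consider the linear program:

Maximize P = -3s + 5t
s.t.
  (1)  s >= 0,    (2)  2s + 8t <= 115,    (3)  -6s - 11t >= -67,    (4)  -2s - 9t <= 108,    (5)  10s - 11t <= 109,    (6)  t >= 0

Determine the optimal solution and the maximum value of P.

Vertices and P = -3s + 5t:
  (0, 67/11) → P = 335/11
  (0, 0) → P = 0
  (11, 1/11) → P = -358/11
  (109/10, 0) → P = -327/10

s = 0, t = 67/11, maximum P = 335/11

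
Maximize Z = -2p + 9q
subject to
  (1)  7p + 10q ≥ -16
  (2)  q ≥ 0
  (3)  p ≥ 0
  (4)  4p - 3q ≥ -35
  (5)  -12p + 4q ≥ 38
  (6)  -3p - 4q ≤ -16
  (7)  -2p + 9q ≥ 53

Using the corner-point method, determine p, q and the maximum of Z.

p = 13/10, q = 67/5, maximum Z = 118

Feasible corners and Z = -2p + 9q:
  (0, 35/3) → Z = 105
  (0, 19/2) → Z = 171/2
  (13/10, 67/5) → Z = 118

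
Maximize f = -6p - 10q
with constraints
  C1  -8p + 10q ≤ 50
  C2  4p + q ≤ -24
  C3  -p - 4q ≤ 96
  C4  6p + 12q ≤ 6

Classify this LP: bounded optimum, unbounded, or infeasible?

Corner points and f = -6p - 10q:
  (-145/24, 1/6) → f = 415/12
  (-580/21, -359/21) → f = 1010/3
  (0, -24) → f = 240
The feasible region has finitely many vertices and no improving ray; the maximum is 1010/3 at (-580/21, -359/21).

bounded optimum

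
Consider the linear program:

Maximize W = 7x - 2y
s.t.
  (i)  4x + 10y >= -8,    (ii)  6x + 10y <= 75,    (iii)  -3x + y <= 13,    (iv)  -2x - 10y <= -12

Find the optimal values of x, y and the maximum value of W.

x = 63/4, y = -39/20, maximum W = 2283/20

The binding constraints are 6x + 10y = 75 and -2x - 10y = -12.
Solving simultaneously gives x = 63/4, y = -39/20.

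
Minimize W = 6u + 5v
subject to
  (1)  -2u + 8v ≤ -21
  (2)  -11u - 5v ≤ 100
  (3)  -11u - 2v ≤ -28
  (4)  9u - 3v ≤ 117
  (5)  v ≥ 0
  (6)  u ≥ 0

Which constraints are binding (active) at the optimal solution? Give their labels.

Vertices and W = 6u + 5v:
  (291/22, 15/22) → W = 1821/22
  (21/2, 0) → W = 63
  (13, 0) → W = 78

The minimum is at (21/2, 0). Substituting into each constraint, equality holds for (1) and (5); the remaining constraints have slack.

(1) and (5)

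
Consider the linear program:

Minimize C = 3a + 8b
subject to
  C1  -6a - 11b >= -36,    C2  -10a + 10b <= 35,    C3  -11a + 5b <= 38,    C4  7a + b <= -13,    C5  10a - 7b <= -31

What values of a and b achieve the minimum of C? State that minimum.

Corner points and C = 3a + 8b:
  (-41/12, 1/12) → C = -115/12
  (-13/6, 4/3) → C = 25/6
  (-37/9, -13/9) → C = -215/9

The optimum lies where -11a + 5b = 38 and 10a - 7b = -31.
Solving simultaneously gives a = -37/9, b = -13/9.

a = -37/9, b = -13/9, minimum C = -215/9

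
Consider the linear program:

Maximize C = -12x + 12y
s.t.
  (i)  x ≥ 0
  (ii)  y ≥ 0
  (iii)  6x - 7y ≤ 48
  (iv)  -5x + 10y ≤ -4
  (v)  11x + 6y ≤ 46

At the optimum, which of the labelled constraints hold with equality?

(ii) and (iv)

Extreme points and C = -12x + 12y:
  (4/5, 0) → C = -48/5
  (46/11, 0) → C = -552/11
  (121/35, 93/70) → C = -894/35

The maximum is at (4/5, 0). Substituting into each constraint, equality holds for (ii) and (iv); the remaining constraints have slack.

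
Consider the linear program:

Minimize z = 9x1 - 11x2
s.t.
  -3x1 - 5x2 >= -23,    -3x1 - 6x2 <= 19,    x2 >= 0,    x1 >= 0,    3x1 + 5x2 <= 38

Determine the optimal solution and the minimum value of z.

Corner points and z = 9x1 - 11x2:
  (23/3, 0) → z = 69
  (0, 23/5) → z = -253/5
  (0, 0) → z = 0

At the optimal vertex, -3x1 - 5x2 = -23 and x1 = 0.
Solving simultaneously gives x1 = 0, x2 = 23/5.

x1 = 0, x2 = 23/5, minimum z = -253/5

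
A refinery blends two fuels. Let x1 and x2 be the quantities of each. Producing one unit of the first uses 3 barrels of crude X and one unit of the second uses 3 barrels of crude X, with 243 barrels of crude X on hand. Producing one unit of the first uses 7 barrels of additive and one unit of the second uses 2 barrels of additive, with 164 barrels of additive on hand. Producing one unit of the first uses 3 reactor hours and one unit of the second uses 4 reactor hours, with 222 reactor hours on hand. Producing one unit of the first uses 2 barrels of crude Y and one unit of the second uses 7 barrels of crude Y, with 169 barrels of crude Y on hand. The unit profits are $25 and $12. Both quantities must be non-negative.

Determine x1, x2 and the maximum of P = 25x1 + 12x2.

x1 = 18, x2 = 19, maximum P = 678

Feasible corners and P = 25x1 + 12x2:
  (0, 0) → P = 0
  (0, 169/7) → P = 2028/7
  (164/7, 0) → P = 4100/7
  (18, 19) → P = 678

The optimum lies where 7x1 + 2x2 = 164 and 2x1 + 7x2 = 169.
Solving simultaneously gives x1 = 18, x2 = 19.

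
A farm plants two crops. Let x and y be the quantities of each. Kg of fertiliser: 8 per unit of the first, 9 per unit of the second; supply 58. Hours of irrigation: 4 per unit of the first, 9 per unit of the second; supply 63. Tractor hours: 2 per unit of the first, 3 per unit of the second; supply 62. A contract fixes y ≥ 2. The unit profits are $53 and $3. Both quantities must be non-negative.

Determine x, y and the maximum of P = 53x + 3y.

x = 5, y = 2, maximum P = 271

Corner points and P = 53x + 3y:
  (0, 58/9) → P = 58/3
  (0, 2) → P = 6
  (5, 2) → P = 271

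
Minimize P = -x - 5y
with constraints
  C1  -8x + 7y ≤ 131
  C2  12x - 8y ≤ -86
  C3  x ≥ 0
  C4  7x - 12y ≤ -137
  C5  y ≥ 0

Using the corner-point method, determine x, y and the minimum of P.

Vertices and P = -x - 5y:
  (223/10, 221/5) → P = -2433/10
  (0, 131/7) → P = -655/7
  (8/11, 521/44) → P = -2637/44
  (0, 137/12) → P = -685/12

At the optimal vertex, -8x + 7y = 131 and 12x - 8y = -86.
Solving simultaneously gives x = 223/10, y = 221/5.

x = 223/10, y = 221/5, minimum P = -2433/10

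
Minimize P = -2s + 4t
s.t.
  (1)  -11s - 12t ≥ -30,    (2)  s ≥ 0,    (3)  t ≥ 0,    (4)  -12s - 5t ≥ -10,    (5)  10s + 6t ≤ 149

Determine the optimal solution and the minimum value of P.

s = 5/6, t = 0, minimum P = -5/3

Corner points and P = -2s + 4t:
  (0, 0) → P = 0
  (0, 2) → P = 8
  (5/6, 0) → P = -5/3

The optimum lies where t = 0 and -12s - 5t = -10.
Solving simultaneously gives s = 5/6, t = 0.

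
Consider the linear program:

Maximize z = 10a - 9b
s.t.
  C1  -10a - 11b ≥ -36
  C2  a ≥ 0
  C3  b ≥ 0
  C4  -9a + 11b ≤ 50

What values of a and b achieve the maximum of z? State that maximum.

Vertices and z = 10a - 9b:
  (0, 36/11) → z = -324/11
  (18/5, 0) → z = 36
  (0, 0) → z = 0

a = 18/5, b = 0, maximum z = 36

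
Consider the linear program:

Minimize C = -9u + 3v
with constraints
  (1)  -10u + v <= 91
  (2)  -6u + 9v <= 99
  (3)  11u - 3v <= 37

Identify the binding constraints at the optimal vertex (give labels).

Corner points and C = -9u + 3v:
  (-60/7, 37/7) → C = 93
  (-310/19, -1371/19) → C = -1323/19
  (70/9, 437/27) → C = -193/9

The minimum is at (-310/19, -1371/19). Substituting into each constraint, equality holds for (1) and (3); the remaining constraints have slack.

(1) and (3)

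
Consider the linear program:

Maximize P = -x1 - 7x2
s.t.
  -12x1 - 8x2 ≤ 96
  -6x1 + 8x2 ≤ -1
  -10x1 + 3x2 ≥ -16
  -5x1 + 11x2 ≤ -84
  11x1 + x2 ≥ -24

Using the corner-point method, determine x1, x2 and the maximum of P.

x1 = -56/43, x2 = -416/43, maximum P = 2968/43

Feasible corners and P = -x1 - 7x2:
  (-4/5, -8) → P = 284/5
  (-56/43, -416/43) → P = 2968/43
  (-10/7, -58/7) → P = 416/7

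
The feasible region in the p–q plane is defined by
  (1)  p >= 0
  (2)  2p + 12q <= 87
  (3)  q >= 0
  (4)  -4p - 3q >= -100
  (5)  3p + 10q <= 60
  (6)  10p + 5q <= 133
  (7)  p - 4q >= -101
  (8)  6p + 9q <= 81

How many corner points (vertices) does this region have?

The feasible vertices (each the meet of two boundaries and inside every other half-plane) are:
  (0, 0)
  (0, 6)
  (133/10, 0)
  (90/11, 39/11)
  (66/5, 1/5)

5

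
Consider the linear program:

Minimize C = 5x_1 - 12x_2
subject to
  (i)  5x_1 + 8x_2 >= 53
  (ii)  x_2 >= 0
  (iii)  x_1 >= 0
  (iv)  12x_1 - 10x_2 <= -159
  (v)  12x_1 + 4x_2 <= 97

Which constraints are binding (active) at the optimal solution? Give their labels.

Extreme points and C = 5x_1 - 12x_2:
  (0, 159/10) → C = -954/5
  (0, 97/4) → C = -291
  (167/84, 128/7) → C = -17597/84

The minimum is at (0, 97/4). Substituting into each constraint, equality holds for (iii) and (v); the remaining constraints have slack.

(iii) and (v)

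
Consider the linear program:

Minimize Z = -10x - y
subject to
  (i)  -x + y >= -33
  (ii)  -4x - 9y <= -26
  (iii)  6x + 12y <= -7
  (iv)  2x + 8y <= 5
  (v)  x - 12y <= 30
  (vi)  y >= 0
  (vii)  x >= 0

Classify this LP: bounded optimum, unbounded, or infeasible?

The boundaries y = 0 and x = 0 meet at (0, 0), but that point violates -4x - 9y ≤ -26. Every candidate vertex is excluded by some other constraint, so the feasible region is empty.

infeasible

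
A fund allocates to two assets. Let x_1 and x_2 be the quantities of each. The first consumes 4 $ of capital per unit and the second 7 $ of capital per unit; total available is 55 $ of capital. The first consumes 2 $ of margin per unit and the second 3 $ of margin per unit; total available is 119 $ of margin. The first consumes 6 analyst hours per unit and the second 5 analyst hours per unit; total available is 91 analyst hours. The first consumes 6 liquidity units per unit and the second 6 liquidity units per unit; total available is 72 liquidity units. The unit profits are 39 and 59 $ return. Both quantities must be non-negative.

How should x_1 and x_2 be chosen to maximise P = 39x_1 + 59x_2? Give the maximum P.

Corner points and P = 39x_1 + 59x_2:
  (0, 0) → P = 0
  (0, 55/7) → P = 3245/7
  (12, 0) → P = 468
  (29/3, 7/3) → P = 1544/3

At the optimal vertex, 4x_1 + 7x_2 = 55 and 6x_1 + 6x_2 = 72.
Solving simultaneously gives x_1 = 29/3, x_2 = 7/3.

x_1 = 29/3, x_2 = 7/3, maximum P = 1544/3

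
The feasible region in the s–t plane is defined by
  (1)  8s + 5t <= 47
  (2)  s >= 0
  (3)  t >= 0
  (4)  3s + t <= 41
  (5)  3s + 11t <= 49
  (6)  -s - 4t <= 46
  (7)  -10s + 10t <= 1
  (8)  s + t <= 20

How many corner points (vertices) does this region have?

Of the 28 pairwise boundary intersections, those satisfying every inequality are:
  (47/8, 0)
  (272/73, 251/73)
  (0, 0)
  (0, 1/10)
  (479/140, 493/140)

5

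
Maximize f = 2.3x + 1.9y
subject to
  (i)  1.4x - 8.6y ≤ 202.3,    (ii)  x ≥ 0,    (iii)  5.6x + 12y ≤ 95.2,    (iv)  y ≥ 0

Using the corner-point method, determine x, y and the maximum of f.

x = 17, y = 0, maximum f = 39.1

Vertices and f = 2.3x + 1.9y:
  (0, 119/15) → f = 2261/150
  (0, 0) → f = 0
  (17, 0) → f = 391/10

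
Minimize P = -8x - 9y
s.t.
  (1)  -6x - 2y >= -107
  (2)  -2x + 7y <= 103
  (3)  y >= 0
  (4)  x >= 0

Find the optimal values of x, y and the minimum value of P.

x = 543/46, y = 416/23, minimum P = -5916/23

Vertices and P = -8x - 9y:
  (543/46, 416/23) → P = -5916/23
  (107/6, 0) → P = -428/3
  (0, 103/7) → P = -927/7
  (0, 0) → P = 0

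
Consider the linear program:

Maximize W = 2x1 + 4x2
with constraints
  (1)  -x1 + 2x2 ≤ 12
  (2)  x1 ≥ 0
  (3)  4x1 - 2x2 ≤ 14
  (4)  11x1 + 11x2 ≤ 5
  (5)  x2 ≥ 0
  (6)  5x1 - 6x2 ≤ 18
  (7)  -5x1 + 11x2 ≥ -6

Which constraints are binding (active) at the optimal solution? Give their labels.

Extreme points and W = 2x1 + 4x2:
  (0, 5/11) → W = 20/11
  (0, 0) → W = 0
  (5/11, 0) → W = 10/11

The maximum is at (0, 5/11). Substituting into each constraint, equality holds for (2) and (4); the remaining constraints have slack.

(2) and (4)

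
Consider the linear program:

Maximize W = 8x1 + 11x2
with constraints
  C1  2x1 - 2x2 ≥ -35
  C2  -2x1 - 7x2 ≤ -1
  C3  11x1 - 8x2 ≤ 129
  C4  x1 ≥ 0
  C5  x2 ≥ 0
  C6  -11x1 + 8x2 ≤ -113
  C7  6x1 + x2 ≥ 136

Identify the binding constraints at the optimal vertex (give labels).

Extreme points and W = 8x1 + 11x2:
  (269/3, 643/6) → W = 11377/6
  (253/3, 611/6) → W = 10769/6
  (1217/59, 722/59) → W = 17678/59
  (1201/59, 818/59) → W = 18606/59

The maximum is at (269/3, 643/6). Substituting into each constraint, equality holds for C1 and C3; the remaining constraints have slack.

C1 and C3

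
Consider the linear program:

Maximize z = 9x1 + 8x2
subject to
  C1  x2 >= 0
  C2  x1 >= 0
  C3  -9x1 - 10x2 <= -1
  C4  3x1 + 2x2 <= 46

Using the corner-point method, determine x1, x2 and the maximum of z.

x1 = 0, x2 = 23, maximum z = 184

Vertices and z = 9x1 + 8x2:
  (1/9, 0) → z = 1
  (46/3, 0) → z = 138
  (0, 1/10) → z = 4/5
  (0, 23) → z = 184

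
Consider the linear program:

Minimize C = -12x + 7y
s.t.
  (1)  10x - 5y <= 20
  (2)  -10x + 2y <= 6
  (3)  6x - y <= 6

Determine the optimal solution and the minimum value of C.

x = -7/3, y = -26/3, minimum C = -98/3

Corner points and C = -12x + 7y:
  (-7/3, -26/3) → C = -98/3
  (1/2, -3) → C = -27
  (9, 48) → C = 228

The optimum lies where 10x - 5y = 20 and -10x + 2y = 6.
Solving simultaneously gives x = -7/3, y = -26/3.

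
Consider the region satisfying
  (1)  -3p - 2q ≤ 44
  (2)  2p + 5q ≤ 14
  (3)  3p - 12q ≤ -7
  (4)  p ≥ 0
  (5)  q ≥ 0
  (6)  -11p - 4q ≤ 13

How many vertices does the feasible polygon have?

3

Pairwise boundary intersections that survive every other constraint:
  (133/39, 56/39)
  (0, 14/5)
  (0, 7/12)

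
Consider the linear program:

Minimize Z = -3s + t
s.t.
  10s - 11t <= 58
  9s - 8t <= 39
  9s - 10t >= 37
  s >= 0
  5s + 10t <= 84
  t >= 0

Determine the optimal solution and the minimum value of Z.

The optimum lies where 9s - 8t = 39 and 9s - 10t = 37.
Solving simultaneously gives s = 47/9, t = 1.

s = 47/9, t = 1, minimum Z = -44/3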